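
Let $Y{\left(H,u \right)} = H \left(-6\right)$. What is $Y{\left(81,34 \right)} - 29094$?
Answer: $-29580$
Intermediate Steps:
$Y{\left(H,u \right)} = - 6 H$
$Y{\left(81,34 \right)} - 29094 = \left(-6\right) 81 - 29094 = -486 - 29094 = -29580$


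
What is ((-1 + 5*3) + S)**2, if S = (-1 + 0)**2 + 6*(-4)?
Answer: 81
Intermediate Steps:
S = -23 (S = (-1)**2 - 24 = 1 - 24 = -23)
((-1 + 5*3) + S)**2 = ((-1 + 5*3) - 23)**2 = ((-1 + 15) - 23)**2 = (14 - 23)**2 = (-9)**2 = 81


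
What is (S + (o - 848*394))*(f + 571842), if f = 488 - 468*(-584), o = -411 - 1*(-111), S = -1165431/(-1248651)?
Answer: -117702855853850134/416217 ≈ -2.8279e+11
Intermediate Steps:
S = 388477/416217 (S = -1165431*(-1/1248651) = 388477/416217 ≈ 0.93335)
o = -300 (o = -411 + 111 = -300)
f = 273800 (f = 488 + 273312 = 273800)
(S + (o - 848*394))*(f + 571842) = (388477/416217 + (-300 - 848*394))*(273800 + 571842) = (388477/416217 + (-300 - 334112))*845642 = (388477/416217 - 334412)*845642 = -139187570927/416217*845642 = -117702855853850134/416217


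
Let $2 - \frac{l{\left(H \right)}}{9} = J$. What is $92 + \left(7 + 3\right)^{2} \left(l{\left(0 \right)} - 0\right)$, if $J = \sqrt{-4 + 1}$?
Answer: $1892 - 900 i \sqrt{3} \approx 1892.0 - 1558.8 i$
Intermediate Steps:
$J = i \sqrt{3}$ ($J = \sqrt{-3} = i \sqrt{3} \approx 1.732 i$)
$l{\left(H \right)} = 18 - 9 i \sqrt{3}$
$92 + \left(7 + 3\right)^{2} \left(l{\left(0 \right)} - 0\right) = 92 + \left(7 + 3\right)^{2} \left(\left(18 - 9 i \sqrt{3}\right) - 0\right) = 92 + 10^{2} \left(\left(18 - 9 i \sqrt{3}\right) + 0\right) = 92 + 100 \left(18 - 9 i \sqrt{3}\right) = 92 + \left(1800 - 900 i \sqrt{3}\right) = 1892 - 900 i \sqrt{3}$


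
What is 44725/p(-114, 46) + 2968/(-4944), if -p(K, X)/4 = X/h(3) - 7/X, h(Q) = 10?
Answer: -264947068/105369 ≈ -2514.5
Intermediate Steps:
p(K, X) = 28/X - 2*X/5 (p(K, X) = -4*(X/10 - 7/X) = -4*(-7/X + X/10) = 28/X - 2*X/5)
44725/p(-114, 46) + 2968/(-4944) = 44725/(28/46 - 2/5*46) + 2968/(-4944) = 44725/(28*(1/46) - 92/5) + 2968*(-1/4944) = 44725/(14/23 - 92/5) - 371/618 = 44725/(-2046/115) - 371/618 = 44725*(-115/2046) - 371/618 = -5143375/2046 - 371/618 = -264947068/105369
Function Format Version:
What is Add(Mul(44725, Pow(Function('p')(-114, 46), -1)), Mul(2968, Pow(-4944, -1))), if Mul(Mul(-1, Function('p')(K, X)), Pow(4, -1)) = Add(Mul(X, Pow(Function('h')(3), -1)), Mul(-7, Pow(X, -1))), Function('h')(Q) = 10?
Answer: Rational(-264947068, 105369) ≈ -2514.5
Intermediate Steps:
Function('p')(K, X) = Add(Mul(28, Pow(X, -1)), Mul(Rational(-2, 5), X)) (Function('p')(K, X) = Mul(-4, Add(Mul(X, Pow(10, -1)), Mul(-7, Pow(X, -1)))) = Mul(-4, Add(Mul(X, Rational(1, 10)), Mul(-7, Pow(X, -1)))) = Mul(-4, Add(Mul(Rational(1, 10), X), Mul(-7, Pow(X, -1)))) = Mul(-4, Add(Mul(-7, Pow(X, -1)), Mul(Rational(1, 10), X))) = Add(Mul(28, Pow(X, -1)), Mul(Rational(-2, 5), X)))
Add(Mul(44725, Pow(Function('p')(-114, 46), -1)), Mul(2968, Pow(-4944, -1))) = Add(Mul(44725, Pow(Add(Mul(28, Pow(46, -1)), Mul(Rational(-2, 5), 46)), -1)), Mul(2968, Pow(-4944, -1))) = Add(Mul(44725, Pow(Add(Mul(28, Rational(1, 46)), Rational(-92, 5)), -1)), Mul(2968, Rational(-1, 4944))) = Add(Mul(44725, Pow(Add(Rational(14, 23), Rational(-92, 5)), -1)), Rational(-371, 618)) = Add(Mul(44725, Pow(Rational(-2046, 115), -1)), Rational(-371, 618)) = Add(Mul(44725, Rational(-115, 2046)), Rational(-371, 618)) = Add(Rational(-5143375, 2046), Rational(-371, 618)) = Rational(-264947068, 105369)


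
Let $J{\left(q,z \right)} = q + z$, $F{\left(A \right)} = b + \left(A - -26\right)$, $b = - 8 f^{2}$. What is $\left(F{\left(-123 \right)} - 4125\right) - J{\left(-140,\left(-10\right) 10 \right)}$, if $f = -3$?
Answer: $-4054$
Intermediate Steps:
$b = -72$ ($b = - 8 \left(-3\right)^{2} = \left(-8\right) 9 = -72$)
$F{\left(A \right)} = -46 + A$ ($F{\left(A \right)} = -72 + \left(A - -26\right) = -72 + \left(A + 26\right) = -72 + \left(26 + A\right) = -46 + A$)
$\left(F{\left(-123 \right)} - 4125\right) - J{\left(-140,\left(-10\right) 10 \right)} = \left(\left(-46 - 123\right) - 4125\right) - \left(-140 - 100\right) = \left(-169 - 4125\right) - \left(-140 - 100\right) = -4294 - -240 = -4294 + 240 = -4054$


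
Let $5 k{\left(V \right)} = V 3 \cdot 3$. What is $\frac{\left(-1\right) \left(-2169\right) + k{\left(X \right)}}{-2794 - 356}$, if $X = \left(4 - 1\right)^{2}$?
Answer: $- \frac{607}{875} \approx -0.69371$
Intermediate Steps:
$X = 9$ ($X = 3^{2} = 9$)
$k{\left(V \right)} = \frac{9 V}{5}$ ($k{\left(V \right)} = \frac{V 3 \cdot 3}{5} = \frac{3 V 3}{5} = \frac{9 V}{5}$)
$\frac{\left(-1\right) \left(-2169\right) + k{\left(X \right)}}{-2794 - 356} = \frac{\left(-1\right) \left(-2169\right) + \frac{9}{5} \cdot 9}{-2794 - 356} = \frac{2169 + \frac{81}{5}}{-3150} = \frac{10926}{5} \left(- \frac{1}{3150}\right) = - \frac{607}{875}$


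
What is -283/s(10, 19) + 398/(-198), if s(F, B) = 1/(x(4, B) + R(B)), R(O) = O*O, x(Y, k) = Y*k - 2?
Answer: -12187594/99 ≈ -1.2311e+5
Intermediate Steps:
x(Y, k) = -2 + Y*k
R(O) = O²
s(F, B) = 1/(-2 + B² + 4*B) (s(F, B) = 1/((-2 + 4*B) + B²) = 1/(-2 + B² + 4*B))
-283/s(10, 19) + 398/(-198) = -283/(1/(-2 + 19² + 4*19)) + 398/(-198) = -283/(1/(-2 + 361 + 76)) + 398*(-1/198) = -283/(1/435) - 199/99 = -283/1/435 - 199/99 = -283*435 - 199/99 = -123105 - 199/99 = -12187594/99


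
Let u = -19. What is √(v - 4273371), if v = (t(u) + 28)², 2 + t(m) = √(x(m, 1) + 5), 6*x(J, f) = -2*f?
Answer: √(-38460339 + (78 + √42)²)/3 ≈ 2067.0*I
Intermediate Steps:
x(J, f) = -f/3 (x(J, f) = (-2*f)/6 = -f/3)
t(m) = -2 + √42/3 (t(m) = -2 + √(-⅓*1 + 5) = -2 + √(-⅓ + 5) = -2 + √(14/3) = -2 + √42/3)
v = (26 + √42/3)² (v = ((-2 + √42/3) + 28)² = (26 + √42/3)² ≈ 793.00)
√(v - 4273371) = √((78 + √42)²/9 - 4273371) = √(-4273371 + (78 + √42)²/9)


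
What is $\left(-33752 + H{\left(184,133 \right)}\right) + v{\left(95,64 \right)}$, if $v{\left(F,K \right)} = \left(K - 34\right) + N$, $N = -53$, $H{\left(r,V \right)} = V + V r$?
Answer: $-9170$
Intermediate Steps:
$v{\left(F,K \right)} = -87 + K$ ($v{\left(F,K \right)} = \left(K - 34\right) - 53 = \left(-34 + K\right) - 53 = -87 + K$)
$\left(-33752 + H{\left(184,133 \right)}\right) + v{\left(95,64 \right)} = \left(-33752 + 133 \left(1 + 184\right)\right) + \left(-87 + 64\right) = \left(-33752 + 133 \cdot 185\right) - 23 = \left(-33752 + 24605\right) - 23 = -9147 - 23 = -9170$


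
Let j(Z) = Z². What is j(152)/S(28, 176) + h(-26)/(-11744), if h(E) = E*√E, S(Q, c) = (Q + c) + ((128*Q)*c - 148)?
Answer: 2888/78855 + 13*I*√26/5872 ≈ 0.036624 + 0.011289*I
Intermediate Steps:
S(Q, c) = -148 + Q + c + 128*Q*c (S(Q, c) = (Q + c) + (128*Q*c - 148) = (Q + c) + (-148 + 128*Q*c) = -148 + Q + c + 128*Q*c)
h(E) = E^(3/2)
j(152)/S(28, 176) + h(-26)/(-11744) = 152²/(-148 + 28 + 176 + 128*28*176) + (-26)^(3/2)/(-11744) = 23104/(-148 + 28 + 176 + 630784) - 26*I*√26*(-1/11744) = 23104/630840 + 13*I*√26/5872 = 23104*(1/630840) + 13*I*√26/5872 = 2888/78855 + 13*I*√26/5872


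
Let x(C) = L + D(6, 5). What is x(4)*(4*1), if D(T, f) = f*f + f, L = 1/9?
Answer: 1084/9 ≈ 120.44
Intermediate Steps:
L = ⅑ ≈ 0.11111
D(T, f) = f + f² (D(T, f) = f² + f = f + f²)
x(C) = 271/9 (x(C) = ⅑ + 5*(1 + 5) = ⅑ + 5*6 = ⅑ + 30 = 271/9)
x(4)*(4*1) = 271*(4*1)/9 = (271/9)*4 = 1084/9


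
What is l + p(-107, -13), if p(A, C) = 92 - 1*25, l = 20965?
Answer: 21032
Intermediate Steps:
p(A, C) = 67 (p(A, C) = 92 - 25 = 67)
l + p(-107, -13) = 20965 + 67 = 21032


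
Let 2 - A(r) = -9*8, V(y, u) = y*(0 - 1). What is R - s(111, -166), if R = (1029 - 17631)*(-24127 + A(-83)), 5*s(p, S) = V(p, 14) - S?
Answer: 399327895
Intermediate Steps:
V(y, u) = -y (V(y, u) = y*(-1) = -y)
A(r) = 74 (A(r) = 2 - (-9)*8 = 2 - 1*(-72) = 2 + 72 = 74)
s(p, S) = -S/5 - p/5 (s(p, S) = (-p - S)/5 = (-S - p)/5 = -S/5 - p/5)
R = 399327906 (R = (1029 - 17631)*(-24127 + 74) = -16602*(-24053) = 399327906)
R - s(111, -166) = 399327906 - (-1/5*(-166) - 1/5*111) = 399327906 - (166/5 - 111/5) = 399327906 - 1*11 = 399327906 - 11 = 399327895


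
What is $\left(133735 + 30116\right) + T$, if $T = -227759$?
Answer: $-63908$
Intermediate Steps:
$\left(133735 + 30116\right) + T = \left(133735 + 30116\right) - 227759 = 163851 - 227759 = -63908$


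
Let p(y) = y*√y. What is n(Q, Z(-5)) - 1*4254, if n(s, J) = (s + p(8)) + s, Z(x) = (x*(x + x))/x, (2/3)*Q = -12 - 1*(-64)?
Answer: -4098 + 16*√2 ≈ -4075.4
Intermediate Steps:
Q = 78 (Q = 3*(-12 - 1*(-64))/2 = 3*(-12 + 64)/2 = (3/2)*52 = 78)
Z(x) = 2*x (Z(x) = (x*(2*x))/x = (2*x²)/x = 2*x)
p(y) = y^(3/2)
n(s, J) = 2*s + 16*√2 (n(s, J) = (s + 8^(3/2)) + s = (s + 16*√2) + s = 2*s + 16*√2)
n(Q, Z(-5)) - 1*4254 = (2*78 + 16*√2) - 1*4254 = (156 + 16*√2) - 4254 = -4098 + 16*√2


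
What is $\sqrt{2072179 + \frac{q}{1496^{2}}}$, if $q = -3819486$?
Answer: $\frac{\sqrt{38326991218}}{136} \approx 1439.5$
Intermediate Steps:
$\sqrt{2072179 + \frac{q}{1496^{2}}} = \sqrt{2072179 - \frac{3819486}{1496^{2}}} = \sqrt{2072179 - \frac{3819486}{2238016}} = \sqrt{2072179 - \frac{15783}{9248}} = \sqrt{\frac{19163495609}{9248}} = \frac{\sqrt{38326991218}}{136}$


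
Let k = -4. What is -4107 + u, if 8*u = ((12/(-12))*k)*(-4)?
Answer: -4109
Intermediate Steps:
u = -2 (u = (((12/(-12))*(-4))*(-4))/8 = (((12*(-1/12))*(-4))*(-4))/8 = (-1*(-4)*(-4))/8 = (4*(-4))/8 = (1/8)*(-16) = -2)
-4107 + u = -4107 - 2 = -4109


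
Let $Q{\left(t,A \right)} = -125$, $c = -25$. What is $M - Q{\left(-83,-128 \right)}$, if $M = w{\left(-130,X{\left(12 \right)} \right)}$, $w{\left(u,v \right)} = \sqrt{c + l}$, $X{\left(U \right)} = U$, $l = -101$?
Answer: $125 + 3 i \sqrt{14} \approx 125.0 + 11.225 i$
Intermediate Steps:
$w{\left(u,v \right)} = 3 i \sqrt{14}$ ($w{\left(u,v \right)} = \sqrt{-25 - 101} = \sqrt{-126} = 3 i \sqrt{14}$)
$M = 3 i \sqrt{14} \approx 11.225 i$
$M - Q{\left(-83,-128 \right)} = 3 i \sqrt{14} - -125 = 3 i \sqrt{14} + 125 = 125 + 3 i \sqrt{14}$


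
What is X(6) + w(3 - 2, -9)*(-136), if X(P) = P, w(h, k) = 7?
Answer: -946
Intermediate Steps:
X(6) + w(3 - 2, -9)*(-136) = 6 + 7*(-136) = 6 - 952 = -946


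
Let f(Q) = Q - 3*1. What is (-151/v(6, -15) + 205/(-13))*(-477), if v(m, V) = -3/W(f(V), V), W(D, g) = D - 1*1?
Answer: 6028008/13 ≈ 4.6369e+5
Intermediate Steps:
f(Q) = -3 + Q (f(Q) = Q - 3 = -3 + Q)
W(D, g) = -1 + D (W(D, g) = D - 1 = -1 + D)
v(m, V) = -3/(-4 + V) (v(m, V) = -3/(-1 + (-3 + V)) = -3/(-4 + V))
(-151/v(6, -15) + 205/(-13))*(-477) = (-151/((-3/(-4 - 15))) + 205/(-13))*(-477) = (-151/((-3/(-19))) + 205*(-1/13))*(-477) = (-151/((-3*(-1/19))) - 205/13)*(-477) = (-151/3/19 - 205/13)*(-477) = (-151*19/3 - 205/13)*(-477) = (-2869/3 - 205/13)*(-477) = -37912/39*(-477) = 6028008/13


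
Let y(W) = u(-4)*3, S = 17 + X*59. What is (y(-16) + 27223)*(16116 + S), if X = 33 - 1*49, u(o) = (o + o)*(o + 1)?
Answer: 414583755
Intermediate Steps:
u(o) = 2*o*(1 + o) (u(o) = (2*o)*(1 + o) = 2*o*(1 + o))
X = -16 (X = 33 - 49 = -16)
S = -927 (S = 17 - 16*59 = 17 - 944 = -927)
y(W) = 72 (y(W) = (2*(-4)*(1 - 4))*3 = (2*(-4)*(-3))*3 = 24*3 = 72)
(y(-16) + 27223)*(16116 + S) = (72 + 27223)*(16116 - 927) = 27295*15189 = 414583755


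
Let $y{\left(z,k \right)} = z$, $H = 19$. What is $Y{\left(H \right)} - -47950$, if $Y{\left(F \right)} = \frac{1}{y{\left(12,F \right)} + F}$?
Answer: $\frac{1486451}{31} \approx 47950.0$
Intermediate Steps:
$Y{\left(F \right)} = \frac{1}{12 + F}$
$Y{\left(H \right)} - -47950 = \frac{1}{12 + 19} - -47950 = \frac{1}{31} + 47950 = \frac{1486451}{31}$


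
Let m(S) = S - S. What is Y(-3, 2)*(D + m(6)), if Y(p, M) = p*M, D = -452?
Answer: 2712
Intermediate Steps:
m(S) = 0
Y(p, M) = M*p
Y(-3, 2)*(D + m(6)) = (2*(-3))*(-452 + 0) = -6*(-452) = 2712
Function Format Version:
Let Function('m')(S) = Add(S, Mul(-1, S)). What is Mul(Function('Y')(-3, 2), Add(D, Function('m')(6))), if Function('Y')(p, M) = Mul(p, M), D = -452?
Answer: 2712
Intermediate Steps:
Function('m')(S) = 0
Function('Y')(p, M) = Mul(M, p)
Mul(Function('Y')(-3, 2), Add(D, Function('m')(6))) = Mul(Mul(2, -3), Add(-452, 0)) = Mul(-6, -452) = 2712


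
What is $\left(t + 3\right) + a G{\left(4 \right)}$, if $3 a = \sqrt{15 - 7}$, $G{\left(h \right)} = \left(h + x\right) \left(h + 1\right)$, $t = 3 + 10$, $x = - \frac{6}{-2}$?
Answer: $16 + \frac{70 \sqrt{2}}{3} \approx 48.998$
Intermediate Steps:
$x = 3$ ($x = \left(-6\right) \left(- \frac{1}{2}\right) = 3$)
$t = 13$
$G{\left(h \right)} = \left(1 + h\right) \left(3 + h\right)$ ($G{\left(h \right)} = \left(h + 3\right) \left(h + 1\right) = \left(3 + h\right) \left(1 + h\right) = \left(1 + h\right) \left(3 + h\right)$)
$a = \frac{2 \sqrt{2}}{3}$ ($a = \frac{\sqrt{15 - 7}}{3} = \frac{\sqrt{8}}{3} = \frac{2 \sqrt{2}}{3} \approx 0.94281$)
$\left(t + 3\right) + a G{\left(4 \right)} = \left(13 + 3\right) + \frac{2 \sqrt{2}}{3} \left(3 + 4^{2} + 4 \cdot 4\right) = 16 + \frac{2 \sqrt{2}}{3} \left(3 + 16 + 16\right) = 16 + \frac{2 \sqrt{2}}{3} \cdot 35 = 16 + \frac{70 \sqrt{2}}{3}$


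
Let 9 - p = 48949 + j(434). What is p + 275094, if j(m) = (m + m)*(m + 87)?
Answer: -226074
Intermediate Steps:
j(m) = 2*m*(87 + m) (j(m) = (2*m)*(87 + m) = 2*m*(87 + m))
p = -501168 (p = 9 - (48949 + 2*434*(87 + 434)) = 9 - (48949 + 2*434*521) = 9 - (48949 + 452228) = 9 - 1*501177 = 9 - 501177 = -501168)
p + 275094 = -501168 + 275094 = -226074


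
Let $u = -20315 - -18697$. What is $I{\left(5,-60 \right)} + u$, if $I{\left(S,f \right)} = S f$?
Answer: $-1918$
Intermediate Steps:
$u = -1618$ ($u = -20315 + 18697 = -1618$)
$I{\left(5,-60 \right)} + u = 5 \left(-60\right) - 1618 = -300 - 1618 = -1918$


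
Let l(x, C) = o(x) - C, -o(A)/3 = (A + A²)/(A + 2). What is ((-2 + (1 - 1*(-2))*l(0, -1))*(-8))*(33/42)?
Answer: -44/7 ≈ -6.2857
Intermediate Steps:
o(A) = -3*(A + A²)/(2 + A) (o(A) = -3*(A + A²)/(A + 2) = -3*(A + A²)/(2 + A))
l(x, C) = -C - 3*x*(1 + x)/(2 + x) (l(x, C) = -3*x*(1 + x)/(2 + x) - C = -C - 3*x*(1 + x)/(2 + x))
((-2 + (1 - 1*(-2))*l(0, -1))*(-8))*(33/42) = ((-2 + (1 - 1*(-2))*((-1*(-1)*(2 + 0) - 3*0*(1 + 0))/(2 + 0)))*(-8))*(33/42) = ((-2 + (1 + 2)*((-1*(-1)*2 - 3*0*1)/2))*(-8))*(33*(1/42)) = ((-2 + 3*((2 + 0)/2))*(-8))*(11/14) = ((-2 + 3*((½)*2))*(-8))*(11/14) = ((-2 + 3*1)*(-8))*(11/14) = ((-2 + 3)*(-8))*(11/14) = (1*(-8))*(11/14) = -8*11/14 = -44/7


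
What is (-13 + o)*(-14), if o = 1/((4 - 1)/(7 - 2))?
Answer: 476/3 ≈ 158.67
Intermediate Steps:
o = 5/3 (o = 1/(3/5) = 1/(3*(⅕)) = 1/(⅗) = 5/3 ≈ 1.6667)
(-13 + o)*(-14) = (-13 + 5/3)*(-14) = -34/3*(-14) = 476/3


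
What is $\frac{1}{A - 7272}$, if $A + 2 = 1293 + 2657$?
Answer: $- \frac{1}{3324} \approx -0.00030084$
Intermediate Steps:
$A = 3948$ ($A = -2 + \left(1293 + 2657\right) = -2 + 3950 = 3948$)
$\frac{1}{A - 7272} = \frac{1}{3948 - 7272} = \frac{1}{-3324} = - \frac{1}{3324}$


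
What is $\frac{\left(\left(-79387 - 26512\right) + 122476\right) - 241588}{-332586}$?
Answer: $\frac{225011}{332586} \approx 0.67655$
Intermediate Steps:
$\frac{\left(\left(-79387 - 26512\right) + 122476\right) - 241588}{-332586} = \left(\left(\left(-79387 - 26512\right) + 122476\right) - 241588\right) \left(- \frac{1}{332586}\right) = \left(\left(-105899 + 122476\right) - 241588\right) \left(- \frac{1}{332586}\right) = \left(16577 - 241588\right) \left(- \frac{1}{332586}\right) = \left(-225011\right) \left(- \frac{1}{332586}\right) = \frac{225011}{332586}$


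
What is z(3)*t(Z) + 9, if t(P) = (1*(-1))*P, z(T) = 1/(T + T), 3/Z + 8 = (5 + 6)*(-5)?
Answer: 1135/126 ≈ 9.0079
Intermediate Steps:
Z = -1/21 (Z = 3/(-8 + (5 + 6)*(-5)) = 3/(-8 + 11*(-5)) = 3/(-8 - 55) = 3/(-63) = 3*(-1/63) = -1/21 ≈ -0.047619)
z(T) = 1/(2*T)
t(P) = -P
z(3)*t(Z) + 9 = ((½)/3)*(-1*(-1/21)) + 9 = ((½)*(⅓))*(1/21) + 9 = (⅙)*(1/21) + 9 = 1/126 + 9 = 1135/126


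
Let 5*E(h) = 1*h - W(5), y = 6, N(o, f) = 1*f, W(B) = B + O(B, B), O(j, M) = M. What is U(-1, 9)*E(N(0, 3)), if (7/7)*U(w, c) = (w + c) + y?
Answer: -98/5 ≈ -19.600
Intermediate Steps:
W(B) = 2*B (W(B) = B + B = 2*B)
N(o, f) = f
U(w, c) = 6 + c + w (U(w, c) = (w + c) + 6 = (c + w) + 6 = 6 + c + w)
E(h) = -2 + h/5 (E(h) = (1*h - 2*5)/5 = (h - 1*10)/5 = (h - 10)/5 = (-10 + h)/5 = -2 + h/5)
U(-1, 9)*E(N(0, 3)) = (6 + 9 - 1)*(-2 + (⅕)*3) = 14*(-2 + ⅗) = 14*(-7/5) = -98/5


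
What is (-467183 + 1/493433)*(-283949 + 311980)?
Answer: -6461804487450378/493433 ≈ -1.3096e+10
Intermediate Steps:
(-467183 + 1/493433)*(-283949 + 311980) = (-467183 + 1/493433)*28031 = -230523509238/493433*28031 = -6461804487450378/493433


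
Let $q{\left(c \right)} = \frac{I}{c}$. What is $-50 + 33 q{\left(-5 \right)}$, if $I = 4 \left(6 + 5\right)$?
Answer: $- \frac{1702}{5} \approx -340.4$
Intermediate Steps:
$I = 44$ ($I = 4 \cdot 11 = 44$)
$q{\left(c \right)} = \frac{44}{c}$
$-50 + 33 q{\left(-5 \right)} = -50 + 33 \frac{44}{-5} = -50 + 33 \cdot 44 \left(- \frac{1}{5}\right) = -50 + 33 \left(- \frac{44}{5}\right) = -50 - \frac{1452}{5} = - \frac{1702}{5}$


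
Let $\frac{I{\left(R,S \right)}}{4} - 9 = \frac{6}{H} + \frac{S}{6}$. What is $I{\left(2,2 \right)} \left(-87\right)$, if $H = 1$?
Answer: $-5336$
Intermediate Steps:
$I{\left(R,S \right)} = 60 + \frac{2 S}{3}$ ($I{\left(R,S \right)} = 36 + 4 \left(\frac{6}{1} + \frac{S}{6}\right) = 36 + 4 \left(6 \cdot 1 + S \frac{1}{6}\right) = 36 + 4 \left(6 + \frac{S}{6}\right) = 36 + \left(24 + \frac{2 S}{3}\right) = 60 + \frac{2 S}{3}$)
$I{\left(2,2 \right)} \left(-87\right) = \left(60 + \frac{2}{3} \cdot 2\right) \left(-87\right) = \left(60 + \frac{4}{3}\right) \left(-87\right) = \frac{184}{3} \left(-87\right) = -5336$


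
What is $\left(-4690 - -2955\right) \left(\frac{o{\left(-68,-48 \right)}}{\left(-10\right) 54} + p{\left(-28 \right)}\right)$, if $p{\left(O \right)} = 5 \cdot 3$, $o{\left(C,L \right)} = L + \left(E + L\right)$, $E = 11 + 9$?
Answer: $- \frac{709268}{27} \approx -26269.0$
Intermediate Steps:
$E = 20$
$o{\left(C,L \right)} = 20 + 2 L$ ($o{\left(C,L \right)} = L + \left(20 + L\right) = 20 + 2 L$)
$p{\left(O \right)} = 15$
$\left(-4690 - -2955\right) \left(\frac{o{\left(-68,-48 \right)}}{\left(-10\right) 54} + p{\left(-28 \right)}\right) = \left(-4690 - -2955\right) \left(\frac{20 + 2 \left(-48\right)}{\left(-10\right) 54} + 15\right) = \left(-4690 + 2955\right) \left(\frac{20 - 96}{-540} + 15\right) = - 1735 \left(\left(-76\right) \left(- \frac{1}{540}\right) + 15\right) = - 1735 \left(\frac{19}{135} + 15\right) = \left(-1735\right) \frac{2044}{135} = - \frac{709268}{27}$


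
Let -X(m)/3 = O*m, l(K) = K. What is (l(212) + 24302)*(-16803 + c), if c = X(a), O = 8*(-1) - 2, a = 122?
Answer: -322187502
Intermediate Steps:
O = -10 (O = -8 - 2 = -10)
X(m) = 30*m (X(m) = -(-30)*m = 30*m)
c = 3660 (c = 30*122 = 3660)
(l(212) + 24302)*(-16803 + c) = (212 + 24302)*(-16803 + 3660) = 24514*(-13143) = -322187502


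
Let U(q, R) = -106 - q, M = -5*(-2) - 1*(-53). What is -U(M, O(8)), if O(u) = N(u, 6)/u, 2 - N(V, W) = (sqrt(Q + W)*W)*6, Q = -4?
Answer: 169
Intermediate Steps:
N(V, W) = 2 - 6*W*sqrt(-4 + W) (N(V, W) = 2 - sqrt(-4 + W)*W*6 = 2 - W*sqrt(-4 + W)*6 = 2 - 6*W*sqrt(-4 + W))
M = 63 (M = 10 + 53 = 63)
O(u) = (2 - 36*sqrt(2))/u (O(u) = (2 - 6*6*sqrt(-4 + 6))/u = (2 - 6*6*sqrt(2))/u = (2 - 36*sqrt(2))/u)
-U(M, O(8)) = -(-106 - 1*63) = -(-106 - 63) = -1*(-169) = 169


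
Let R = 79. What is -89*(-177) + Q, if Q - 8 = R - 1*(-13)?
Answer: 15853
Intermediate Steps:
Q = 100 (Q = 8 + (79 - 1*(-13)) = 8 + (79 + 13) = 8 + 92 = 100)
-89*(-177) + Q = -89*(-177) + 100 = 15753 + 100 = 15853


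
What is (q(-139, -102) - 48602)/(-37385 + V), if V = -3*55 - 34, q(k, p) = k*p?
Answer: 4303/4698 ≈ 0.91592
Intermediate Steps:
V = -199 (V = -165 - 34 = -199)
(q(-139, -102) - 48602)/(-37385 + V) = (-139*(-102) - 48602)/(-37385 - 199) = (14178 - 48602)/(-37584) = -34424*(-1/37584) = 4303/4698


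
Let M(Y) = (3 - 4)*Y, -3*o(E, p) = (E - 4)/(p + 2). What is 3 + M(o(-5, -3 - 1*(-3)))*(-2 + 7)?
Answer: -9/2 ≈ -4.5000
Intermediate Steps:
o(E, p) = -(-4 + E)/(3*(2 + p)) (o(E, p) = -(E - 4)/(3*(p + 2)) = -(-4 + E)/(3*(2 + p)))
M(Y) = -Y
3 + M(o(-5, -3 - 1*(-3)))*(-2 + 7) = 3 + (-(4 - 1*(-5))/(3*(2 + (-3 - 1*(-3)))))*(-2 + 7) = 3 - (4 + 5)/(3*(2 + (-3 + 3)))*5 = 3 - 9/(3*(2 + 0))*5 = 3 - 9/(3*2)*5 = 3 - 1*3/2*5 = 3 - 3/2*5 = 3 - 15/2 = -9/2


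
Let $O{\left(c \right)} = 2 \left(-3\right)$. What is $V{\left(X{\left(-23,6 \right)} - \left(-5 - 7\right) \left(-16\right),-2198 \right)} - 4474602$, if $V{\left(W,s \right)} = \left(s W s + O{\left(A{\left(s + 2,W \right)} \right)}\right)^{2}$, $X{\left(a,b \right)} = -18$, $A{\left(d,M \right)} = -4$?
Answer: $1029317477322225114$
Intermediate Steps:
$O{\left(c \right)} = -6$
$V{\left(W,s \right)} = \left(-6 + W s^{2}\right)^{2}$ ($V{\left(W,s \right)} = \left(s W s - 6\right)^{2} = \left(W s s - 6\right)^{2} = \left(W s^{2} - 6\right)^{2} = \left(-6 + W s^{2}\right)^{2}$)
$V{\left(X{\left(-23,6 \right)} - \left(-5 - 7\right) \left(-16\right),-2198 \right)} - 4474602 = \left(-6 + \left(-18 - \left(-5 - 7\right) \left(-16\right)\right) \left(-2198\right)^{2}\right)^{2} - 4474602 = \left(-6 + \left(-18 - \left(-12\right) \left(-16\right)\right) 4831204\right)^{2} - 4474602 = \left(-6 + \left(-18 - 192\right) 4831204\right)^{2} - 4474602 = \left(-6 - 1014552840\right)^{2} - 4474602 = \left(-1014552846\right)^{2} - 4474602 = 1029317477326699716 - 4474602 = 1029317477322225114$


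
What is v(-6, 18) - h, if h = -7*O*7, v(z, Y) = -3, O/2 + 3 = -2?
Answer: -493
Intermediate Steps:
O = -10 (O = -6 + 2*(-2) = -6 - 4 = -10)
h = 490 (h = -7*(-10)*7 = 70*7 = 490)
v(-6, 18) - h = -3 - 1*490 = -3 - 490 = -493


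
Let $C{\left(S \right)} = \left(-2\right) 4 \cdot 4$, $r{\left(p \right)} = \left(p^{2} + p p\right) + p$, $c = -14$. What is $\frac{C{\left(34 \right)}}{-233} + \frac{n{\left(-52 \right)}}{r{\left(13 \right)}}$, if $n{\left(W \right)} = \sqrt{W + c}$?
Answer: $\frac{32}{233} + \frac{i \sqrt{66}}{351} \approx 0.13734 + 0.023145 i$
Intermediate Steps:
$r{\left(p \right)} = p + 2 p^{2}$ ($r{\left(p \right)} = \left(p^{2} + p^{2}\right) + p = 2 p^{2} + p = p + 2 p^{2}$)
$C{\left(S \right)} = -32$ ($C{\left(S \right)} = \left(-8\right) 4 = -32$)
$n{\left(W \right)} = \sqrt{-14 + W}$ ($n{\left(W \right)} = \sqrt{W - 14} = \sqrt{-14 + W}$)
$\frac{C{\left(34 \right)}}{-233} + \frac{n{\left(-52 \right)}}{r{\left(13 \right)}} = - \frac{32}{-233} + \frac{\sqrt{-14 - 52}}{13 \left(1 + 2 \cdot 13\right)} = \left(-32\right) \left(- \frac{1}{233}\right) + \frac{\sqrt{-66}}{13 \left(1 + 26\right)} = \frac{32}{233} + \frac{i \sqrt{66}}{13 \cdot 27} = \frac{32}{233} + \frac{i \sqrt{66}}{351}$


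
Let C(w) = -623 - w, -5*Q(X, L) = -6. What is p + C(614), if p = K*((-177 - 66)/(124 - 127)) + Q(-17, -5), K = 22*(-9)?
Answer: -86369/5 ≈ -17274.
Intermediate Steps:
Q(X, L) = 6/5 (Q(X, L) = -⅕*(-6) = 6/5)
K = -198
p = -80184/5 (p = -198*(-177 - 66)/(124 - 127) + 6/5 = -(-48114)/(-3) + 6/5 = -(-48114)*(-1)/3 + 6/5 = -198*81 + 6/5 = -16038 + 6/5 = -80184/5 ≈ -16037.)
p + C(614) = -80184/5 + (-623 - 1*614) = -80184/5 + (-623 - 614) = -80184/5 - 1237 = -86369/5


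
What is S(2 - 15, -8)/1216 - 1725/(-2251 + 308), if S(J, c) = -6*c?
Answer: 136929/147668 ≈ 0.92728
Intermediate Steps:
S(2 - 15, -8)/1216 - 1725/(-2251 + 308) = -6*(-8)/1216 - 1725/(-2251 + 308) = 48*(1/1216) - 1725/(-1943) = 3/76 - 1725*(-1/1943) = 3/76 + 1725/1943 = 136929/147668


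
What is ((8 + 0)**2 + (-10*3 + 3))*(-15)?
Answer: -555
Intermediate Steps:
((8 + 0)**2 + (-10*3 + 3))*(-15) = (8**2 + (-30 + 3))*(-15) = (64 - 27)*(-15) = 37*(-15) = -555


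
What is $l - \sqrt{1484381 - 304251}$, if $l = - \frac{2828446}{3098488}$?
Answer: $- \frac{1414223}{1549244} - \sqrt{1180130} \approx -1087.3$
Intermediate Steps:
$l = - \frac{1414223}{1549244}$ ($l = \left(-2828446\right) \frac{1}{3098488} = - \frac{1414223}{1549244} \approx -0.91285$)
$l - \sqrt{1484381 - 304251} = - \frac{1414223}{1549244} - \sqrt{1484381 - 304251} = - \frac{1414223}{1549244} - \sqrt{1180130}$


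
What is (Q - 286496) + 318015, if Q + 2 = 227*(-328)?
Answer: -42939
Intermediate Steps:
Q = -74458 (Q = -2 + 227*(-328) = -2 - 74456 = -74458)
(Q - 286496) + 318015 = (-74458 - 286496) + 318015 = -360954 + 318015 = -42939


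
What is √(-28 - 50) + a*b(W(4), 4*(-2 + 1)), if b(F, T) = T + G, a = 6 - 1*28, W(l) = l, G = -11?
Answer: 330 + I*√78 ≈ 330.0 + 8.8318*I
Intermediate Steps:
a = -22 (a = 6 - 28 = -22)
b(F, T) = -11 + T (b(F, T) = T - 11 = -11 + T)
√(-28 - 50) + a*b(W(4), 4*(-2 + 1)) = √(-28 - 50) - 22*(-11 + 4*(-2 + 1)) = √(-78) - 22*(-11 + 4*(-1)) = I*√78 - 22*(-11 - 4) = I*√78 - 22*(-15) = I*√78 + 330 = 330 + I*√78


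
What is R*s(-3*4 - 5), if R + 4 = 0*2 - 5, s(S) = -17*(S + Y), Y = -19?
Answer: -5508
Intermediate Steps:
s(S) = 323 - 17*S (s(S) = -17*(S - 19) = -17*(-19 + S) = 323 - 17*S)
R = -9 (R = -4 + (0*2 - 5) = -4 + (0 - 5) = -4 - 5 = -9)
R*s(-3*4 - 5) = -9*(323 - 17*(-3*4 - 5)) = -9*(323 - 17*(-12 - 5)) = -9*(323 - 17*(-17)) = -9*(323 + 289) = -9*612 = -5508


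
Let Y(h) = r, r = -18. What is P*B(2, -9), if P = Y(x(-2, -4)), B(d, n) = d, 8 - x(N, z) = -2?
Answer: -36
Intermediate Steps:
x(N, z) = 10 (x(N, z) = 8 - 1*(-2) = 8 + 2 = 10)
Y(h) = -18
P = -18
P*B(2, -9) = -18*2 = -36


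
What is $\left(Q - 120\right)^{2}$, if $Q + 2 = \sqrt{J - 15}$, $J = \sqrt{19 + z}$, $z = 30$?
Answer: $14876 - 488 i \sqrt{2} \approx 14876.0 - 690.14 i$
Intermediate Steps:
$J = 7$ ($J = \sqrt{19 + 30} = \sqrt{49} = 7$)
$Q = -2 + 2 i \sqrt{2}$ ($Q = -2 + \sqrt{7 - 15} = -2 + \sqrt{-8} = -2 + 2 i \sqrt{2} \approx -2.0 + 2.8284 i$)
$\left(Q - 120\right)^{2} = \left(\left(-2 + 2 i \sqrt{2}\right) - 120\right)^{2} = \left(-122 + 2 i \sqrt{2}\right)^{2}$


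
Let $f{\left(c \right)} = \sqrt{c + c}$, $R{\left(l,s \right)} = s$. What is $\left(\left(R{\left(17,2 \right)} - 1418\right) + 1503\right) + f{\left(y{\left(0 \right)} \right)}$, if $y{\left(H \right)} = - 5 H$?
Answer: $87$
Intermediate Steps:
$f{\left(c \right)} = \sqrt{2} \sqrt{c}$ ($f{\left(c \right)} = \sqrt{2 c} = \sqrt{2} \sqrt{c}$)
$\left(\left(R{\left(17,2 \right)} - 1418\right) + 1503\right) + f{\left(y{\left(0 \right)} \right)} = \left(\left(2 - 1418\right) + 1503\right) + \sqrt{2} \sqrt{\left(-5\right) 0} = \left(-1416 + 1503\right) + \sqrt{2} \sqrt{0} = 87 + \sqrt{2} \cdot 0 = 87 + 0 = 87$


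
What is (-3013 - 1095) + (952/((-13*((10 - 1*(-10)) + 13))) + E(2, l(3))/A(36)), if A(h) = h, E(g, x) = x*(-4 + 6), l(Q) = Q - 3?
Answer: -1763284/429 ≈ -4110.2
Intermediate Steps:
l(Q) = -3 + Q
E(g, x) = 2*x (E(g, x) = x*2 = 2*x)
(-3013 - 1095) + (952/((-13*((10 - 1*(-10)) + 13))) + E(2, l(3))/A(36)) = (-3013 - 1095) + (952/((-13*((10 - 1*(-10)) + 13))) + (2*(-3 + 3))/36) = -4108 + (952/((-13*((10 + 10) + 13))) + (2*0)*(1/36)) = -4108 + (952/((-13*(20 + 13))) + 0*(1/36)) = -4108 + (952/((-13*33)) + 0) = -4108 + (952/(-429) + 0) = -4108 + (952*(-1/429) + 0) = -4108 + (-952/429 + 0) = -4108 - 952/429 = -1763284/429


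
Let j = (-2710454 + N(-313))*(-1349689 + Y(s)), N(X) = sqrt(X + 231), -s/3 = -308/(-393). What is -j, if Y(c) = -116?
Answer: -3658584361470 + 1349805*I*sqrt(82) ≈ -3.6586e+12 + 1.2223e+7*I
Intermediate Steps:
s = -308/131 (s = -(-924)/(-393) = -(-924)*(-1)/393 = -3*308/393 = -308/131 ≈ -2.3511)
N(X) = sqrt(231 + X)
j = 3658584361470 - 1349805*I*sqrt(82) (j = (-2710454 + sqrt(231 - 313))*(-1349689 - 116) = (-2710454 + sqrt(-82))*(-1349805) = (-2710454 + I*sqrt(82))*(-1349805) = 3658584361470 - 1349805*I*sqrt(82) ≈ 3.6586e+12 - 1.2223e+7*I)
-j = -(3658584361470 - 1349805*I*sqrt(82)) = -3658584361470 + 1349805*I*sqrt(82)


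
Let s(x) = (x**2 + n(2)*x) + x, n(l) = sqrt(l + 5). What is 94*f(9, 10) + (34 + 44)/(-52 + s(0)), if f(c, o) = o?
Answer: 1877/2 ≈ 938.50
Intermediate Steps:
n(l) = sqrt(5 + l)
s(x) = x + x**2 + x*sqrt(7) (s(x) = (x**2 + sqrt(5 + 2)*x) + x = (x**2 + sqrt(7)*x) + x = (x**2 + x*sqrt(7)) + x = x + x**2 + x*sqrt(7))
94*f(9, 10) + (34 + 44)/(-52 + s(0)) = 94*10 + (34 + 44)/(-52 + 0*(1 + 0 + sqrt(7))) = 940 + 78/(-52 + 0*(1 + sqrt(7))) = 940 + 78/(-52 + 0) = 940 + 78/(-52) = 940 + 78*(-1/52) = 940 - 3/2 = 1877/2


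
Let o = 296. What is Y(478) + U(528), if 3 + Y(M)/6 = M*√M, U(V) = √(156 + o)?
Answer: -18 + 2*√113 + 2868*√478 ≈ 62707.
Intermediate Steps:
U(V) = 2*√113 (U(V) = √(156 + 296) = √452 = 2*√113)
Y(M) = -18 + 6*M^(3/2) (Y(M) = -18 + 6*(M*√M) = -18 + 6*M^(3/2))
Y(478) + U(528) = (-18 + 6*478^(3/2)) + 2*√113 = (-18 + 6*(478*√478)) + 2*√113 = (-18 + 2868*√478) + 2*√113 = -18 + 2*√113 + 2868*√478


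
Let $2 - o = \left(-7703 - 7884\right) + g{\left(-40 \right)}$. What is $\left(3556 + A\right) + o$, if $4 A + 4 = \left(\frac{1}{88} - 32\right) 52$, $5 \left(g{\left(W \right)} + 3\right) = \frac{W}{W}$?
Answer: $\frac{8241617}{440} \approx 18731.0$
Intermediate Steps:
$g{\left(W \right)} = - \frac{14}{5}$ ($g{\left(W \right)} = -3 + \frac{W \frac{1}{W}}{5} = -3 + \frac{1}{5} \cdot 1 = -3 + \frac{1}{5} = - \frac{14}{5}$)
$o = \frac{77959}{5}$ ($o = 2 - \left(\left(-7703 - 7884\right) - \frac{14}{5}\right) = 2 - \left(-15587 - \frac{14}{5}\right) = 2 - - \frac{77949}{5} = 2 + \frac{77949}{5} = \frac{77959}{5} \approx 15592.0$)
$A = - \frac{36683}{88}$ ($A = -1 + \frac{\left(\frac{1}{88} - 32\right) 52}{4} = -1 + \frac{\left(- \frac{2815}{88}\right) 52}{4} = -1 + \frac{1}{4} \left(- \frac{36595}{22}\right) = -1 - \frac{36595}{88} = - \frac{36683}{88} \approx -416.85$)
$\left(3556 + A\right) + o = \left(3556 - \frac{36683}{88}\right) + \frac{77959}{5} = \frac{276245}{88} + \frac{77959}{5} = \frac{8241617}{440}$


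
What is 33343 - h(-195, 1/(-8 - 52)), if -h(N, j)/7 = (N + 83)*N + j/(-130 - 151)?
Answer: 3139719787/16860 ≈ 1.8622e+5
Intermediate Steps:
h(N, j) = 7*j/281 - 7*N*(83 + N) (h(N, j) = -7*((N + 83)*N + j/(-130 - 151)) = -7*((83 + N)*N + j/(-281)) = -7*(N*(83 + N) - j/281) = -7*(-j/281 + N*(83 + N)) = 7*j/281 - 7*N*(83 + N))
33343 - h(-195, 1/(-8 - 52)) = 33343 - (-581*(-195) - 7*(-195)**2 + 7/(281*(-8 - 52))) = 33343 - (113295 - 7*38025 + (7/281)/(-60)) = 33343 - (113295 - 266175 + (7/281)*(-1/60)) = 33343 - (113295 - 266175 - 7/16860) = 33343 - 1*(-2577556807/16860) = 33343 + 2577556807/16860 = 3139719787/16860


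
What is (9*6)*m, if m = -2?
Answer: -108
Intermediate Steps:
(9*6)*m = (9*6)*(-2) = 54*(-2) = -108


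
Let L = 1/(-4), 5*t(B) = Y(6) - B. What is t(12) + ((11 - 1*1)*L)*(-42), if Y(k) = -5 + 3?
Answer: 511/5 ≈ 102.20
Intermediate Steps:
Y(k) = -2
t(B) = -⅖ - B/5 (t(B) = (-2 - B)/5 = -⅖ - B/5)
L = -¼ ≈ -0.25000
t(12) + ((11 - 1*1)*L)*(-42) = (-⅖ - ⅕*12) + ((11 - 1*1)*(-¼))*(-42) = (-⅖ - 12/5) + ((11 - 1)*(-¼))*(-42) = -14/5 + (10*(-¼))*(-42) = -14/5 - 5/2*(-42) = -14/5 + 105 = 511/5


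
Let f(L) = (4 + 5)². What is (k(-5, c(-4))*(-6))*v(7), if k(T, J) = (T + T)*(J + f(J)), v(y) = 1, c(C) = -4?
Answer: 4620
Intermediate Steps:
f(L) = 81 (f(L) = 9² = 81)
k(T, J) = 2*T*(81 + J) (k(T, J) = (T + T)*(J + 81) = (2*T)*(81 + J) = 2*T*(81 + J))
(k(-5, c(-4))*(-6))*v(7) = ((2*(-5)*(81 - 4))*(-6))*1 = ((2*(-5)*77)*(-6))*1 = -770*(-6)*1 = 4620*1 = 4620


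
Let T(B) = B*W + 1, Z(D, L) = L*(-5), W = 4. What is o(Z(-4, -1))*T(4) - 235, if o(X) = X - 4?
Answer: -218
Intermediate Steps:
Z(D, L) = -5*L
T(B) = 1 + 4*B (T(B) = B*4 + 1 = 4*B + 1 = 1 + 4*B)
o(X) = -4 + X
o(Z(-4, -1))*T(4) - 235 = (-4 - 5*(-1))*(1 + 4*4) - 235 = (-4 + 5)*(1 + 16) - 235 = 1*17 - 235 = 17 - 235 = -218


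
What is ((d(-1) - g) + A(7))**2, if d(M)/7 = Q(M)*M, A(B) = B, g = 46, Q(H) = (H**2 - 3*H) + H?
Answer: 3600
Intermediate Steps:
Q(H) = H**2 - 2*H
d(M) = 7*M**2*(-2 + M) (d(M) = 7*((M*(-2 + M))*M) = 7*(M**2*(-2 + M)) = 7*M**2*(-2 + M))
((d(-1) - g) + A(7))**2 = ((7*(-1)**2*(-2 - 1) - 1*46) + 7)**2 = ((7*1*(-3) - 46) + 7)**2 = ((-21 - 46) + 7)**2 = (-67 + 7)**2 = (-60)**2 = 3600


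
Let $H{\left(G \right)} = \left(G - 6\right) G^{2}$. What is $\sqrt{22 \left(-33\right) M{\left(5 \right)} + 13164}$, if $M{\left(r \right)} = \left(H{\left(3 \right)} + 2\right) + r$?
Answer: $6 \sqrt{769} \approx 166.39$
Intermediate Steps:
$H{\left(G \right)} = G^{2} \left(-6 + G\right)$ ($H{\left(G \right)} = \left(G - 6\right) G^{2} = \left(-6 + G\right) G^{2} = G^{2} \left(-6 + G\right)$)
$M{\left(r \right)} = -25 + r$ ($M{\left(r \right)} = \left(3^{2} \left(-6 + 3\right) + 2\right) + r = \left(9 \left(-3\right) + 2\right) + r = \left(-27 + 2\right) + r = -25 + r$)
$\sqrt{22 \left(-33\right) M{\left(5 \right)} + 13164} = \sqrt{22 \left(-33\right) \left(-25 + 5\right) + 13164} = \sqrt{\left(-726\right) \left(-20\right) + 13164} = \sqrt{14520 + 13164} = \sqrt{27684} = 6 \sqrt{769}$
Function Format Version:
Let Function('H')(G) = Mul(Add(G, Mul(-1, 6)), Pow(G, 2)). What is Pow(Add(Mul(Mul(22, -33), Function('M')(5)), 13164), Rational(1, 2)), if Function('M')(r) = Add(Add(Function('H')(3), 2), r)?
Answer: Mul(6, Pow(769, Rational(1, 2))) ≈ 166.39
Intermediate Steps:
Function('H')(G) = Mul(Pow(G, 2), Add(-6, G)) (Function('H')(G) = Mul(Add(G, -6), Pow(G, 2)) = Mul(Add(-6, G), Pow(G, 2)) = Mul(Pow(G, 2), Add(-6, G)))
Function('M')(r) = Add(-25, r) (Function('M')(r) = Add(Add(Mul(Pow(3, 2), Add(-6, 3)), 2), r) = Add(Add(Mul(9, -3), 2), r) = Add(Add(-27, 2), r) = Add(-25, r))
Pow(Add(Mul(Mul(22, -33), Function('M')(5)), 13164), Rational(1, 2)) = Pow(Add(Mul(Mul(22, -33), Add(-25, 5)), 13164), Rational(1, 2)) = Pow(Add(Mul(-726, -20), 13164), Rational(1, 2)) = Pow(Add(14520, 13164), Rational(1, 2)) = Pow(27684, Rational(1, 2)) = Mul(6, Pow(769, Rational(1, 2)))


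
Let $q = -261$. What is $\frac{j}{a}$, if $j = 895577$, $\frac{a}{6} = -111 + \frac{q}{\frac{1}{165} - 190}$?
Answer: $- \frac{968118737}{711036} \approx -1361.6$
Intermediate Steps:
$a = - \frac{711036}{1081}$ ($a = 6 \left(-111 + \frac{1}{\frac{1}{165} - 190} \left(-261\right)\right) = 6 \left(-111 + \frac{1}{- \frac{31349}{165}} \left(-261\right)\right) = 6 \left(-111 - - \frac{1485}{1081}\right) = 6 \left(-111 + \frac{1485}{1081}\right) = 6 \left(- \frac{118506}{1081}\right) = - \frac{711036}{1081} \approx -657.76$)
$\frac{j}{a} = \frac{895577}{- \frac{711036}{1081}} = 895577 \left(- \frac{1081}{711036}\right) = - \frac{968118737}{711036}$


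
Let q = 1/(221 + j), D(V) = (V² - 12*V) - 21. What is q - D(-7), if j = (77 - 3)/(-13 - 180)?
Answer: -4768655/42579 ≈ -112.00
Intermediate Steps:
j = -74/193 (j = 74/(-193) = 74*(-1/193) = -74/193 ≈ -0.38342)
D(V) = -21 + V² - 12*V
q = 193/42579 (q = 1/(221 - 74/193) = 1/(42579/193) = 193/42579 ≈ 0.0045328)
q - D(-7) = 193/42579 - (-21 + (-7)² - 12*(-7)) = 193/42579 - (-21 + 49 + 84) = 193/42579 - 1*112 = 193/42579 - 112 = -4768655/42579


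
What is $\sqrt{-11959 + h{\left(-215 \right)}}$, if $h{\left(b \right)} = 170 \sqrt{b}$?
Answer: $\sqrt{-11959 + 170 i \sqrt{215}} \approx 11.336 + 109.94 i$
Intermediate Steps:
$\sqrt{-11959 + h{\left(-215 \right)}} = \sqrt{-11959 + 170 \sqrt{-215}} = \sqrt{-11959 + 170 i \sqrt{215}}$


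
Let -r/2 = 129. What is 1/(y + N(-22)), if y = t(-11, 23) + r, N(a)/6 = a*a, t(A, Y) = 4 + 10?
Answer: 1/2660 ≈ 0.00037594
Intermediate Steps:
t(A, Y) = 14
N(a) = 6*a**2 (N(a) = 6*(a*a) = 6*a**2)
r = -258 (r = -2*129 = -258)
y = -244 (y = 14 - 258 = -244)
1/(y + N(-22)) = 1/(-244 + 6*(-22)**2) = 1/(-244 + 6*484) = 1/(-244 + 2904) = 1/2660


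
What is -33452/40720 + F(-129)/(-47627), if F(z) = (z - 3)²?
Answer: -575680921/484842860 ≈ -1.1874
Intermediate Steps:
F(z) = (-3 + z)²
-33452/40720 + F(-129)/(-47627) = -33452/40720 + (-3 - 129)²/(-47627) = -33452*1/40720 + (-132)²*(-1/47627) = -8363/10180 + 17424*(-1/47627) = -8363/10180 - 17424/47627 = -575680921/484842860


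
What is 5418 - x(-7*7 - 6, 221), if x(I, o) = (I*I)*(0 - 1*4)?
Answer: 17518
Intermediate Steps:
x(I, o) = -4*I² (x(I, o) = I²*(0 - 4) = I²*(-4) = -4*I²)
5418 - x(-7*7 - 6, 221) = 5418 - (-4)*(-7*7 - 6)² = 5418 - (-4)*(-49 - 6)² = 5418 - (-4)*(-55)² = 5418 - (-4)*3025 = 5418 - 1*(-12100) = 5418 + 12100 = 17518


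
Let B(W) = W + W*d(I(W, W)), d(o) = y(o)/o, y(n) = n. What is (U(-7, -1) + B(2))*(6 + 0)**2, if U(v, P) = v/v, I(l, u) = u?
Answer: 180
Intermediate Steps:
U(v, P) = 1
d(o) = 1 (d(o) = o/o = 1)
B(W) = 2*W (B(W) = W + W*1 = W + W = 2*W)
(U(-7, -1) + B(2))*(6 + 0)**2 = (1 + 2*2)*(6 + 0)**2 = (1 + 4)*6**2 = 5*36 = 180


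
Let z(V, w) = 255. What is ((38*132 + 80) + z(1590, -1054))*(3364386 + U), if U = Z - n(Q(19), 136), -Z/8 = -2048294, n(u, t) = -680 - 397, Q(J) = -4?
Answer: 105691962065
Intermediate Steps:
n(u, t) = -1077
Z = 16386352 (Z = -8*(-2048294) = 16386352)
U = 16387429 (U = 16386352 - 1*(-1077) = 16386352 + 1077 = 16387429)
((38*132 + 80) + z(1590, -1054))*(3364386 + U) = ((38*132 + 80) + 255)*(3364386 + 16387429) = ((5016 + 80) + 255)*19751815 = (5096 + 255)*19751815 = 5351*19751815 = 105691962065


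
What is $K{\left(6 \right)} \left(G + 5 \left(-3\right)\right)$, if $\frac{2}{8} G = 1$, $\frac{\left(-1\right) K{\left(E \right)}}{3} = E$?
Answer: $198$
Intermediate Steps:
$K{\left(E \right)} = - 3 E$
$G = 4$ ($G = 4 \cdot 1 = 4$)
$K{\left(6 \right)} \left(G + 5 \left(-3\right)\right) = \left(-3\right) 6 \left(4 + 5 \left(-3\right)\right) = - 18 \left(4 - 15\right) = \left(-18\right) \left(-11\right) = 198$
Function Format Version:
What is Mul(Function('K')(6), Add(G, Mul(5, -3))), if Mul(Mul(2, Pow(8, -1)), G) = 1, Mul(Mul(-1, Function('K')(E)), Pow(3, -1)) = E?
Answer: 198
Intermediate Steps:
Function('K')(E) = Mul(-3, E)
G = 4 (G = Mul(4, 1) = 4)
Mul(Function('K')(6), Add(G, Mul(5, -3))) = Mul(Mul(-3, 6), Add(4, Mul(5, -3))) = Mul(-18, Add(4, -15)) = Mul(-18, -11) = 198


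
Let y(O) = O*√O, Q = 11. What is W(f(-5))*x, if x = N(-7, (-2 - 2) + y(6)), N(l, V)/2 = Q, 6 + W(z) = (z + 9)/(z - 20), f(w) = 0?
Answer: -1419/10 ≈ -141.90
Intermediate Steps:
y(O) = O^(3/2)
W(z) = -6 + (9 + z)/(-20 + z) (W(z) = -6 + (z + 9)/(z - 20) = -6 + (9 + z)/(-20 + z))
N(l, V) = 22 (N(l, V) = 2*11 = 22)
x = 22
W(f(-5))*x = ((129 - 5*0)/(-20 + 0))*22 = ((129 + 0)/(-20))*22 = -1/20*129*22 = -129/20*22 = -1419/10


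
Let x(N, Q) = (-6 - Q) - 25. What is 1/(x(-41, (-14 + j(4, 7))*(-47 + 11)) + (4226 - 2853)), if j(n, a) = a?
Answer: 1/1090 ≈ 0.00091743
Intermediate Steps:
x(N, Q) = -31 - Q
1/(x(-41, (-14 + j(4, 7))*(-47 + 11)) + (4226 - 2853)) = 1/((-31 - (-14 + 7)*(-47 + 11)) + (4226 - 2853)) = 1/((-31 - (-7)*(-36)) + 1373) = 1/((-31 - 1*252) + 1373) = 1/((-31 - 252) + 1373) = 1/(-283 + 1373) = 1/1090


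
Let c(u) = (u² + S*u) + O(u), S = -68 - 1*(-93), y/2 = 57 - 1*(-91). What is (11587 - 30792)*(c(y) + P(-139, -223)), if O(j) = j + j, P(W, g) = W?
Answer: -1833482145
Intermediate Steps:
O(j) = 2*j
y = 296 (y = 2*(57 - 1*(-91)) = 2*(57 + 91) = 2*148 = 296)
S = 25 (S = -68 + 93 = 25)
c(u) = u² + 27*u (c(u) = (u² + 25*u) + 2*u = u² + 27*u)
(11587 - 30792)*(c(y) + P(-139, -223)) = (11587 - 30792)*(296*(27 + 296) - 139) = -19205*(296*323 - 139) = -19205*(95608 - 139) = -19205*95469 = -1833482145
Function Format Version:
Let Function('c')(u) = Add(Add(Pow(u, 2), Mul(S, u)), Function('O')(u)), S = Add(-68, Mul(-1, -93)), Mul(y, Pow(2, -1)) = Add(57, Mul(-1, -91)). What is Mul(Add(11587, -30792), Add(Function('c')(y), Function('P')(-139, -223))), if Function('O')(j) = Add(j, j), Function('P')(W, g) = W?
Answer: -1833482145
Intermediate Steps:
Function('O')(j) = Mul(2, j)
y = 296 (y = Mul(2, Add(57, Mul(-1, -91))) = Mul(2, Add(57, 91)) = Mul(2, 148) = 296)
S = 25 (S = Add(-68, 93) = 25)
Function('c')(u) = Add(Pow(u, 2), Mul(27, u)) (Function('c')(u) = Add(Add(Pow(u, 2), Mul(25, u)), Mul(2, u)) = Add(Pow(u, 2), Mul(27, u)))
Mul(Add(11587, -30792), Add(Function('c')(y), Function('P')(-139, -223))) = Mul(Add(11587, -30792), Add(Mul(296, Add(27, 296)), -139)) = Mul(-19205, Add(Mul(296, 323), -139)) = Mul(-19205, Add(95608, -139)) = Mul(-19205, 95469) = -1833482145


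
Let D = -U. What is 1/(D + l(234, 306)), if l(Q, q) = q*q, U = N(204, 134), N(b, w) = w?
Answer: 1/93502 ≈ 1.0695e-5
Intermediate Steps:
U = 134
l(Q, q) = q**2
D = -134 (D = -1*134 = -134)
1/(D + l(234, 306)) = 1/(-134 + 306**2) = 1/(-134 + 93636) = 1/93502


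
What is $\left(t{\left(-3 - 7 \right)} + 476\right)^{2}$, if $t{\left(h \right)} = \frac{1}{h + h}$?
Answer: $\frac{90611361}{400} \approx 2.2653 \cdot 10^{5}$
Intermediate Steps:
$t{\left(h \right)} = \frac{1}{2 h}$
$\left(t{\left(-3 - 7 \right)} + 476\right)^{2} = \left(\frac{1}{2 \left(-3 - 7\right)} + 476\right)^{2} = \left(\frac{1}{2 \left(-10\right)} + 476\right)^{2} = \left(\frac{1}{2} \left(- \frac{1}{10}\right) + 476\right)^{2} = \left(- \frac{1}{20} + 476\right)^{2} = \left(\frac{9519}{20}\right)^{2} = \frac{90611361}{400}$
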